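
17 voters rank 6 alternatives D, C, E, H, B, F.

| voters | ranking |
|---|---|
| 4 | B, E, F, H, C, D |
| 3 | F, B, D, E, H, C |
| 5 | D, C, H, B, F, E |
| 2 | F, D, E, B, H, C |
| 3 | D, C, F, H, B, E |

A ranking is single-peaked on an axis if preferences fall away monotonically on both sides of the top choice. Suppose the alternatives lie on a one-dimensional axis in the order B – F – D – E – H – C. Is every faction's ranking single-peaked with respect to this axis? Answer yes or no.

Axis positions: B=1, F=2, D=3, E=4, H=5, C=6.
Faction 1: ranking walks positions 1-4-2-5-6-3; E is ranked above F even though F lies between E and the peak B on the axis — preferences dip and rise again. Not single-peaked.
Faction 2 (peak F at position 2): ranking walks positions 2-1-3-4-5-6, expanding outward from the peak — single-peaked.
Faction 3: ranking walks positions 3-6-5-1-2-4; C is ranked above E even though E lies between C and the peak D on the axis — preferences dip and rise again. Not single-peaked.
Faction 4 (peak F at position 2): ranking walks positions 2-3-4-1-5-6, expanding outward from the peak — single-peaked.
Faction 5: ranking walks positions 3-6-2-5-1-4; C is ranked above E even though E lies between C and the peak D on the axis — preferences dip and rise again. Not single-peaked.
Faction 1 violates single-peakedness, so the profile is not single-peaked on this axis.

no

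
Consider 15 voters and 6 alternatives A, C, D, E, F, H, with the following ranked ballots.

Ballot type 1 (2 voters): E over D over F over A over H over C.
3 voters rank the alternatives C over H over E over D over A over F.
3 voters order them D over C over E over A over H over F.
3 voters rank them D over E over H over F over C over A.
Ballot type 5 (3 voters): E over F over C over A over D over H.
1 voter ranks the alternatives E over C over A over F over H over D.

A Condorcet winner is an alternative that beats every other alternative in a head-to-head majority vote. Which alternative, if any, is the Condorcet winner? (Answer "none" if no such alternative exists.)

E

Check each pair by majority over 15 ballots:
A vs C: 2 for A, 13 for C — C by 13–2.
A vs D: A is ranked higher on 3+1 = 4 ballots, D on 11. D wins 11–4.
A vs E: 0 for A, 15 for E — E by 15–0.
A vs F: A is ranked higher on 3+3+1 = 7 ballots, F on 8. F wins 8–7.
A vs H: A is ranked higher on 2+3+3+1 = 9 ballots, H on 6. A wins 9–6.
C vs D: 7 to 8, D.
C vs E: 6 to 9, E.
C vs F: C is ranked higher on 3+3+1 = 7 ballots, F on 8. F wins 8–7.
C vs H: C preferred on 3+3+3+1 = 10 ballots; C wins 10–5.
D vs E: 3+3 = 6 for D, 9 for E — E by 9–6.
D vs F: 2+3+3+3 = 11 for D, 4 for F — D by 11–4.
D vs H: D is ranked higher on 2+3+3+3 = 11 ballots, H on 4. D wins 11–4.
E vs F: E is ranked higher on 2+3+3+3+3+1 = 15 ballots, F on 0. E wins 15–0.
E vs H: E is ranked higher on 2+3+3+3+1 = 12 ballots, H on 3. E wins 12–3.
F vs H: 2+3+1 = 6 for F, 9 for H — H by 9–6.
E beats each of A, C, D, F, H — E is the Condorcet winner.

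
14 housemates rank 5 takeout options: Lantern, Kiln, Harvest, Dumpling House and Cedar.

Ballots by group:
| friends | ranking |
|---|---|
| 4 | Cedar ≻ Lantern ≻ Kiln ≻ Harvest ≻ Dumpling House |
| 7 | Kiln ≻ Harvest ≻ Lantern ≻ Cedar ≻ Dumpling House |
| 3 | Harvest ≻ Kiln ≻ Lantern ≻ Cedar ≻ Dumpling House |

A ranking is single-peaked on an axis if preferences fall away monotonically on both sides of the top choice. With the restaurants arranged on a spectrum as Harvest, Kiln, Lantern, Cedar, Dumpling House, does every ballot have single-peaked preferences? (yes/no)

Axis positions: Harvest=1, Kiln=2, Lantern=3, Cedar=4, Dumpling House=5.
Group 1 (peak Cedar at position 4): ranking walks positions 4-3-2-1-5, expanding outward from the peak — single-peaked.
Group 2 (peak Kiln at position 2): ranking walks positions 2-1-3-4-5, expanding outward from the peak — single-peaked.
Group 3 (peak Harvest at position 1): ranking walks positions 1-2-3-4-5, expanding outward from the peak — single-peaked.
Every ranking is single-peaked on this axis.

yes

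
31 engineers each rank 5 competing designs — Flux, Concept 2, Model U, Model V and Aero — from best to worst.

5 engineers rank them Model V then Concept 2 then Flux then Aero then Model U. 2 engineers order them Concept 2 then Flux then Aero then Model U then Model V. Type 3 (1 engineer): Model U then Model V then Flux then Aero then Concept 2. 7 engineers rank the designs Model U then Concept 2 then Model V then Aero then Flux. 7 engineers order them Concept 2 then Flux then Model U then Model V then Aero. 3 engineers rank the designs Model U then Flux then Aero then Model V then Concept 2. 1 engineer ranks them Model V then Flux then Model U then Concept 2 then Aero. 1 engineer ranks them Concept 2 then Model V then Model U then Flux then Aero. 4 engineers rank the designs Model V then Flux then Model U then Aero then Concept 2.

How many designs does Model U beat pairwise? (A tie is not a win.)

Model U against each rival (31 engineers):
Model U vs Flux: Model U is ranked higher on 1+7+3+1 = 12 ballots, Flux on 19. Flux wins 19–12.
Model U vs Concept 2: Model U preferred on 1+7+3+1+4 = 16 ballots; Model U wins 16–15.
Model U vs Model V: Model U wins 20–11.
Model U vs Aero: Model U preferred on 24 ballots; Model U wins 24–7.
Model U beats Concept 2, Model V, Aero; loses to Flux — 3 pairwise wins.

3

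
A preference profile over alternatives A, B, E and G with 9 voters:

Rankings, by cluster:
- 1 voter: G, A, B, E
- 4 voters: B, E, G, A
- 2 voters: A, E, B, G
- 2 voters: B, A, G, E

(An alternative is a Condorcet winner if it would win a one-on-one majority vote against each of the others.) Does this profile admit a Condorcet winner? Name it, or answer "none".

B

Check each pair by majority over 9 ballots:
A vs B: A preferred on 1+2 = 3 ballots; B wins 6–3.
A–E: A 5–4.
A–G: G 5–4.
B vs E: B is ranked higher on 1+4+2 = 7 ballots, E on 2. B wins 7–2.
B vs G: B preferred on 4+2+2 = 8 ballots; B wins 8–1.
E vs G: E is ranked higher on 4+2 = 6 ballots, G on 3. E wins 6–3.
B wins every pairwise contest, so B is the Condorcet winner.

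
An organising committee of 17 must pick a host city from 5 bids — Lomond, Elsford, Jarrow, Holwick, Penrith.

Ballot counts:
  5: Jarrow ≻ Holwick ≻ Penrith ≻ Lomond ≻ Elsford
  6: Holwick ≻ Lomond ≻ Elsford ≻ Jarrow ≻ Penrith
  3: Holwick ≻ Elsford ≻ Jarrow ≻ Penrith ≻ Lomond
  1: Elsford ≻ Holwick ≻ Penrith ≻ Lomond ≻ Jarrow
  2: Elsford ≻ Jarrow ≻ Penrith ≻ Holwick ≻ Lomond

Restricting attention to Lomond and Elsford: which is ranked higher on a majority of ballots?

Lomond

Ballots ranking Lomond above Elsford: 5 + 6 = 11.
Ballots ranking Elsford above Lomond: 17 − 11 = 6.
Lomond wins the head-to-head 11–6.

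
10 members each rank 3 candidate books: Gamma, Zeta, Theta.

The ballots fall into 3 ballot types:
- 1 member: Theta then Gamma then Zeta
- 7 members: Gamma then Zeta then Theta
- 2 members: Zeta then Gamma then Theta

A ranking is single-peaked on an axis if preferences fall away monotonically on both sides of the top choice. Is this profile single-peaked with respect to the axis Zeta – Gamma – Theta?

Axis positions: Zeta=1, Gamma=2, Theta=3.
Ballot type 1 (peak Theta at position 3): ranking walks positions 3-2-1, expanding outward from the peak — single-peaked.
Ballot type 2 (peak Gamma at position 2): ranking walks positions 2-1-3, expanding outward from the peak — single-peaked.
Ballot type 3 (peak Zeta at position 1): ranking walks positions 1-2-3, expanding outward from the peak — single-peaked.
Every ranking is single-peaked on this axis.

yes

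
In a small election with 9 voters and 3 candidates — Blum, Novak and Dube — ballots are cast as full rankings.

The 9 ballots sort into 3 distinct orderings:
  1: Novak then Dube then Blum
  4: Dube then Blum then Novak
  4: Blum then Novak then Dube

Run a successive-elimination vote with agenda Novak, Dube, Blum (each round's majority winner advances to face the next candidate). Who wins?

Blum

Round 1: Novak vs Dube — 5–4, Novak advances.
Round 2: Novak vs Blum — 1–8, Blum advances.
The agenda winner is Blum.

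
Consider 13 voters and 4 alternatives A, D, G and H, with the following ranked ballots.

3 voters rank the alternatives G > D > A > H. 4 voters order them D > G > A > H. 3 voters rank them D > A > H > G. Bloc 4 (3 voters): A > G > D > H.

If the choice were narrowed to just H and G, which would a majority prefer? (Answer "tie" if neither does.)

G

Ballots ranking H above G: 3.
Ballots ranking G above H: 13 − 3 = 10.
G wins the head-to-head 10–3.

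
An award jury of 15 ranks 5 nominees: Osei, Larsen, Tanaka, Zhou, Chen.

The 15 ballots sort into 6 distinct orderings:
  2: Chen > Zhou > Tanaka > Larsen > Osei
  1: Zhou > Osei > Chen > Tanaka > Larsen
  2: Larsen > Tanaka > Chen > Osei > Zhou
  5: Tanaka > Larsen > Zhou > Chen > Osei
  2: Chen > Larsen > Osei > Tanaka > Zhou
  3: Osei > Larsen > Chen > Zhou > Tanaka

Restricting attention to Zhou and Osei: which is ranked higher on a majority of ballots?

Ballots ranking Zhou above Osei: 2 + 1 + 5 = 8.
Ballots ranking Osei above Zhou: 15 − 8 = 7.
Zhou wins the head-to-head 8–7.

Zhou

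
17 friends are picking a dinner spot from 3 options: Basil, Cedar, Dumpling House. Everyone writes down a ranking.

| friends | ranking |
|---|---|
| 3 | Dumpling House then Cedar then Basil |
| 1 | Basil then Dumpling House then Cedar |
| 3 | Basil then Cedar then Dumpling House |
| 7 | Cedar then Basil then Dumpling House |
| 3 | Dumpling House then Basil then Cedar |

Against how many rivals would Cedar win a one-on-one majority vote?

2

Cedar against each rival (17 friends):
Cedar vs Basil: 10 to 7, Cedar.
Cedar vs Dumpling House: 10 to 7, Cedar.
Cedar beats Basil, Dumpling House — 2 pairwise wins.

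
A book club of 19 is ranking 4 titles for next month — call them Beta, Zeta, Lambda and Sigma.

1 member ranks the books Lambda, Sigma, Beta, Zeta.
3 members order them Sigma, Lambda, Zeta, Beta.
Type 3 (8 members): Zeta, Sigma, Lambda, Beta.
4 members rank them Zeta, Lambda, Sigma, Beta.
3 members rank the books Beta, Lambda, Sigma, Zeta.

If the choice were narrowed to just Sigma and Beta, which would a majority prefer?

Ballots ranking Sigma above Beta: 1 + 3 + 8 + 4 = 16.
Ballots ranking Beta above Sigma: 19 − 16 = 3.
Sigma wins the head-to-head 16–3.

Sigma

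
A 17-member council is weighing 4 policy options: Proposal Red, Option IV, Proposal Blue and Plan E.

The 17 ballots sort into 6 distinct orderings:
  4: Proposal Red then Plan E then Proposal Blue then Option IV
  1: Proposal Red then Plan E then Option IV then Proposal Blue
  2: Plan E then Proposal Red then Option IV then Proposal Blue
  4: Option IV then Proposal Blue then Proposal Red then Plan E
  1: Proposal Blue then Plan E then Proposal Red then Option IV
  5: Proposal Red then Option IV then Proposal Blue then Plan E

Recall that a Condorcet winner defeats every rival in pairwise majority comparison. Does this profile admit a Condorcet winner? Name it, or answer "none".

Proposal Red

Check each pair by majority over 17 ballots:
Proposal Red–Option IV: Proposal Red 13–4.
Proposal Red vs Proposal Blue: Proposal Red wins 12–5.
Proposal Red vs Plan E: Proposal Red wins 14–3.
Option IV–Proposal Blue: Option IV 12–5.
Option IV vs Plan E: 4+5 = 9 for Option IV, 8 for Plan E — Option IV by 9–8.
Proposal Blue vs Plan E: Proposal Blue wins 10–7.
Only Proposal Red has no losses; Proposal Red is the Condorcet winner.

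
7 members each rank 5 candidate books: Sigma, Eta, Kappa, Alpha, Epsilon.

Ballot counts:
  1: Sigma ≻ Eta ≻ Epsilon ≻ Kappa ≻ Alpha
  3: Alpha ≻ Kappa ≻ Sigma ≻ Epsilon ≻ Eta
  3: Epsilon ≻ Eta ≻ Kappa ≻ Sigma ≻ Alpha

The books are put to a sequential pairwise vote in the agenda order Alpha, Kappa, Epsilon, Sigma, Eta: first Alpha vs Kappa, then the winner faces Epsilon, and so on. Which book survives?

Sigma

Round 1: Alpha vs Kappa — 3–4, Kappa advances.
Round 2: Kappa vs Epsilon — 3–4, Epsilon advances.
Round 3: Epsilon vs Sigma — 3–4, Sigma advances.
Round 4: Sigma vs Eta — 4–3, Sigma advances.
The agenda winner is Sigma.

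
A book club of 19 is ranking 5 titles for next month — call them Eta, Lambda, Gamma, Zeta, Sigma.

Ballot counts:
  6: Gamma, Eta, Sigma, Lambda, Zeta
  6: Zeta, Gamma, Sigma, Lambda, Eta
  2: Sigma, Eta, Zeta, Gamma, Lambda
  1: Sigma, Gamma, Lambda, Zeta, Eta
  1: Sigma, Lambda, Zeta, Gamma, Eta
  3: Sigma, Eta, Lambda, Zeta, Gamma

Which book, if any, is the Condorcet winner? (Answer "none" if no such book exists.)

Pairwise majorities:
Eta vs Lambda: 6+2+3 = 11 for Eta, 8 for Lambda — Eta by 11–8.
Eta vs Gamma: Eta preferred on 2+3 = 5 ballots; Gamma wins 14–5.
Eta vs Zeta: Eta preferred on 6+2+3 = 11 ballots; Eta wins 11–8.
Eta vs Sigma: Eta preferred on 6 ballots; Sigma wins 13–6.
Lambda vs Gamma: Lambda is ranked higher on 1+3 = 4 ballots, Gamma on 15. Gamma wins 15–4.
Lambda vs Zeta: Lambda is ranked higher on 6+1+1+3 = 11 ballots, Zeta on 8. Lambda wins 11–8.
Lambda vs Sigma: Lambda preferred on 0 ballots; Sigma wins 19–0.
Gamma vs Zeta: 7 to 12, Zeta.
Gamma vs Sigma: 12 to 7, Gamma.
Zeta vs Sigma: 6 to 13, Sigma.
No book is unbeaten: Eta loses to Gamma; Lambda loses to Eta; Gamma loses to Zeta; Zeta loses to Eta; Sigma loses to Gamma. In particular Eta → Zeta → Gamma → Eta is a majority cycle — no Condorcet winner exists.

none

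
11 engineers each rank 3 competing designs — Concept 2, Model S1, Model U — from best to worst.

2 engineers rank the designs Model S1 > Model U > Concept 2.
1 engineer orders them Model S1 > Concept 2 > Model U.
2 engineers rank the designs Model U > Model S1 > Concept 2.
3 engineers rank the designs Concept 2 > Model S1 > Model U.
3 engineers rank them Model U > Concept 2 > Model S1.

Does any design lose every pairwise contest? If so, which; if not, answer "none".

Head-to-head results (11 engineers):
Concept 2 vs Model S1: Concept 2 is ranked higher on 3+3 = 6 ballots, Model S1 on 5. Concept 2 wins 6–5.
Concept 2–Model U: Model U 7–4.
Model S1 vs Model U: 2+1+3 = 6 for Model S1, 5 for Model U — Model S1 by 6–5.
Every design wins at least one matchup (Concept 2 beats Model S1; Model S1 beats Model U; Model U beats Concept 2), so there is no Condorcet loser.

none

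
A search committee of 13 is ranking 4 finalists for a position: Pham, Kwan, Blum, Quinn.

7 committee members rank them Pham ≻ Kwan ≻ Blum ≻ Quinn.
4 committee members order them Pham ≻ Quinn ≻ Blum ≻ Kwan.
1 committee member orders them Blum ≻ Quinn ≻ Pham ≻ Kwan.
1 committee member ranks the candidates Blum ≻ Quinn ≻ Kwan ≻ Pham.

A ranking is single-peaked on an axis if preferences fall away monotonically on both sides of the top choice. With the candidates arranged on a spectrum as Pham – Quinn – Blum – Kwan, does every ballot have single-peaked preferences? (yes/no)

Axis positions: Pham=1, Quinn=2, Blum=3, Kwan=4.
Ballot type 1: ranking walks positions 1-4-3-2; Kwan is ranked above Quinn even though Quinn lies between Kwan and the peak Pham on the axis — preferences dip and rise again. Not single-peaked.
Ballot type 2 (peak Pham at position 1): ranking walks positions 1-2-3-4, expanding outward from the peak — single-peaked.
Ballot type 3 (peak Blum at position 3): ranking walks positions 3-2-1-4, expanding outward from the peak — single-peaked.
Ballot type 4 (peak Blum at position 3): ranking walks positions 3-2-4-1, expanding outward from the peak — single-peaked.
Ballot type 1 violates single-peakedness, so the profile is not single-peaked on this axis.

no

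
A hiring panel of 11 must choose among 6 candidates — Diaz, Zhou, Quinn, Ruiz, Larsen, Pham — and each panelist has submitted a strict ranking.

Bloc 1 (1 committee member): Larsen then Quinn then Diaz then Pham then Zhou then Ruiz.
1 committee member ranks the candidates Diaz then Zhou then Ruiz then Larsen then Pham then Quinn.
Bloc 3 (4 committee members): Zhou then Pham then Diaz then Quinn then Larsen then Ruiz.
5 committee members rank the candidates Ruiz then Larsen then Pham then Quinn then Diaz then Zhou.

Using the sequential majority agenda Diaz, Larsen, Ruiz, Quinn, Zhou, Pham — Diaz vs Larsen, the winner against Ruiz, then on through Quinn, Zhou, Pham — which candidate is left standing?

Pham

Round 1: Diaz vs Larsen — 5–6, Larsen advances.
Round 2: Larsen vs Ruiz — 5–6, Ruiz advances.
Round 3: Ruiz vs Quinn — 6–5, Ruiz advances.
Round 4: Ruiz vs Zhou — 5–6, Zhou advances.
Round 5: Zhou vs Pham — 5–6, Pham advances.
The agenda winner is Pham.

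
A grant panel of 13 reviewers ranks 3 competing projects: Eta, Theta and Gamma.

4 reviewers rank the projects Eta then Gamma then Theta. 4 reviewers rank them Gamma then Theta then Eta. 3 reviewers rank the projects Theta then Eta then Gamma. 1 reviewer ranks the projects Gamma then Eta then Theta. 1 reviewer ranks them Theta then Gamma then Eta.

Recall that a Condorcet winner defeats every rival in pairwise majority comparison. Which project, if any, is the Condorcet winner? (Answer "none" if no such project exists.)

Check each pair by majority over 13 ballots:
Eta vs Theta: 4+1 = 5 for Eta, 8 for Theta — Theta by 8–5.
Eta vs Gamma: Eta wins 7–6.
Theta–Gamma: Gamma 9–4.
No project is unbeaten: Eta loses to Theta; Theta loses to Gamma; Gamma loses to Eta. In particular Eta beats Gamma beats Theta beats Eta is a majority cycle — no Condorcet winner exists.

none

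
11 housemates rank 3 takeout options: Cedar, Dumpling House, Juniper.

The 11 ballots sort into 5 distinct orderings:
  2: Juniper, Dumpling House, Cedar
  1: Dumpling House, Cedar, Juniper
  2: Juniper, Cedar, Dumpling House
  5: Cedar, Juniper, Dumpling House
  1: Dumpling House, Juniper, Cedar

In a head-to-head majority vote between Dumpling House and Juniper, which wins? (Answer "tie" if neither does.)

Ballots ranking Dumpling House above Juniper: 1 + 1 = 2.
Ballots ranking Juniper above Dumpling House: 11 − 2 = 9.
Juniper wins the head-to-head 9–2.

Juniper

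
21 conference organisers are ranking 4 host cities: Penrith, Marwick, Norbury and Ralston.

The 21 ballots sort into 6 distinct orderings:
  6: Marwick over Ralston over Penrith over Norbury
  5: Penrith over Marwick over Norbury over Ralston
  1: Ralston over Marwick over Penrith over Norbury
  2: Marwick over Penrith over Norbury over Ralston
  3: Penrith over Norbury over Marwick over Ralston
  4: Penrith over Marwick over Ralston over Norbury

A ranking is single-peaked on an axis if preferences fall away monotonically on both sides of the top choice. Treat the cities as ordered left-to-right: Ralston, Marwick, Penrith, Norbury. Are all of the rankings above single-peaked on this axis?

Axis positions: Ralston=1, Marwick=2, Penrith=3, Norbury=4.
Ballot type 1 (peak Marwick at position 2): ranking walks positions 2-1-3-4, expanding outward from the peak — single-peaked.
Ballot type 2 (peak Penrith at position 3): ranking walks positions 3-2-4-1, expanding outward from the peak — single-peaked.
Ballot type 3 (peak Ralston at position 1): ranking walks positions 1-2-3-4, expanding outward from the peak — single-peaked.
Ballot type 4 (peak Marwick at position 2): ranking walks positions 2-3-4-1, expanding outward from the peak — single-peaked.
Ballot type 5 (peak Penrith at position 3): ranking walks positions 3-4-2-1, expanding outward from the peak — single-peaked.
Ballot type 6 (peak Penrith at position 3): ranking walks positions 3-2-1-4, expanding outward from the peak — single-peaked.
Every ranking is single-peaked on this axis.

yes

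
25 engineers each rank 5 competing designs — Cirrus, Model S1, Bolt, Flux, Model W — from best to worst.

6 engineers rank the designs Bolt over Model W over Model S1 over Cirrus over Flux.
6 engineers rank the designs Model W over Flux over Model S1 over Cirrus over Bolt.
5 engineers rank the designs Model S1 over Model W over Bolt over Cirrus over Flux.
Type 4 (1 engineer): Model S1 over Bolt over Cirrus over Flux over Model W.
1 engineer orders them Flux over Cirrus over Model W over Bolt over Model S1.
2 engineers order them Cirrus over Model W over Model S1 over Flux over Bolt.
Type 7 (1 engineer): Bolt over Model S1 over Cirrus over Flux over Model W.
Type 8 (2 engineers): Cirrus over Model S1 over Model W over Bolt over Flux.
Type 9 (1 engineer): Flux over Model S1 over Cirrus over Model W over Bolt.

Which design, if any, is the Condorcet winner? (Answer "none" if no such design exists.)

Model W

Head-to-head results (25 engineers):
Cirrus vs Model S1: Cirrus is ranked higher on 1+2+2 = 5 ballots, Model S1 on 20. Model S1 wins 20–5.
Cirrus vs Bolt: 6+1+2+2+1 = 12 for Cirrus, 13 for Bolt — Bolt by 13–12.
Cirrus vs Flux: Cirrus is ranked higher on 6+5+1+2+1+2 = 17 ballots, Flux on 8. Cirrus wins 17–8.
Cirrus vs Model W: 1+1+2+1+2+1 = 8 for Cirrus, 17 for Model W — Model W by 17–8.
Model S1 vs Bolt: Model S1 is ranked higher on 6+5+1+2+2+1 = 17 ballots, Bolt on 8. Model S1 wins 17–8.
Model S1 vs Flux: 6+5+1+2+1+2 = 17 for Model S1, 8 for Flux — Model S1 by 17–8.
Model S1 vs Model W: Model S1 preferred on 5+1+1+2+1 = 10 ballots; Model W wins 15–10.
Bolt vs Flux: Bolt preferred on 6+5+1+1+2 = 15 ballots; Bolt wins 15–10.
Bolt vs Model W: 6+1+1 = 8 for Bolt, 17 for Model W — Model W by 17–8.
Flux vs Model W: Flux preferred on 1+1+1+1 = 4 ballots; Model W wins 21–4.
Model W beats each of Cirrus, Model S1, Bolt, Flux — Model W is the Condorcet winner.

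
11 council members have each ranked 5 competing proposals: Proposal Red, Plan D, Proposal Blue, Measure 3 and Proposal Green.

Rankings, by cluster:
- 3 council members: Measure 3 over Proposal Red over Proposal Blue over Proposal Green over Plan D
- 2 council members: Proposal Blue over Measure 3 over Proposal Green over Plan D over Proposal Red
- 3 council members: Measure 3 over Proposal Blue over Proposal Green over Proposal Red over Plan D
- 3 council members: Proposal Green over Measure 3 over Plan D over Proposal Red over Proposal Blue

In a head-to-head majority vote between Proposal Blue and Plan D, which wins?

Proposal Blue

Ballots ranking Proposal Blue above Plan D: 3 + 2 + 3 = 8.
Ballots ranking Plan D above Proposal Blue: 11 − 8 = 3.
Proposal Blue wins the head-to-head 8–3.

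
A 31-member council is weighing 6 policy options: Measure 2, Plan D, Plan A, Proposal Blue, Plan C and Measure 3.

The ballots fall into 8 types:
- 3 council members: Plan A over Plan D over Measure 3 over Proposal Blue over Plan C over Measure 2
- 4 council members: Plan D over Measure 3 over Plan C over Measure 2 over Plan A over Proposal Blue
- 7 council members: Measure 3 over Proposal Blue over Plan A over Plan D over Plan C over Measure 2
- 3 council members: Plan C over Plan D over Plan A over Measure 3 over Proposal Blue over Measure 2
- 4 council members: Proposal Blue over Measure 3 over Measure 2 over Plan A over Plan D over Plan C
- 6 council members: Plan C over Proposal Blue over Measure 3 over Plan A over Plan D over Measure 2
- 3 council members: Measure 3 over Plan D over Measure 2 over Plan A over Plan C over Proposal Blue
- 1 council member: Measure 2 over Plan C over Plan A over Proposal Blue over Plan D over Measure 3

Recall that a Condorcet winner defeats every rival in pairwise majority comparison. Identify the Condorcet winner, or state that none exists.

Pairwise majorities:
Measure 2–Plan D: Plan D 26–5.
Measure 2 vs Plan A: Plan A wins 19–12.
Measure 2 vs Proposal Blue: Proposal Blue, 23–8.
Measure 2 vs Plan C: Plan C wins 23–8.
Measure 2 vs Measure 3: Measure 3, 30–1.
Plan D–Plan A: Plan A 21–10.
Plan D vs Proposal Blue: Proposal Blue wins 18–13.
Plan D vs Plan C: Plan D wins 21–10.
Plan D vs Measure 3: Measure 3 wins 20–11.
Plan A vs Proposal Blue: Proposal Blue, 17–14.
Plan A vs Plan C: Plan A wins 17–14.
Plan A vs Measure 3: Measure 3, 24–7.
Proposal Blue vs Plan C: Plan C, 17–14.
Proposal Blue vs Measure 3: Measure 3 wins 20–11.
Plan C vs Measure 3: Measure 3, 21–10.
Measure 3 defeats every rival head-to-head and is the Condorcet winner.

Measure 3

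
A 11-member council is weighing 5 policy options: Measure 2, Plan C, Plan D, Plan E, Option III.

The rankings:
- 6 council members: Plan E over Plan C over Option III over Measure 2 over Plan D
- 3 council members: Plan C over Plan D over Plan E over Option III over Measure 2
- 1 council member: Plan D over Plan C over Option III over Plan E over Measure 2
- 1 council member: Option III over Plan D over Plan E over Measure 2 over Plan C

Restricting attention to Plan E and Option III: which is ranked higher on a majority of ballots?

Plan E

Ballots ranking Plan E above Option III: 6 + 3 = 9.
Ballots ranking Option III above Plan E: 11 − 9 = 2.
Plan E wins the head-to-head 9–2.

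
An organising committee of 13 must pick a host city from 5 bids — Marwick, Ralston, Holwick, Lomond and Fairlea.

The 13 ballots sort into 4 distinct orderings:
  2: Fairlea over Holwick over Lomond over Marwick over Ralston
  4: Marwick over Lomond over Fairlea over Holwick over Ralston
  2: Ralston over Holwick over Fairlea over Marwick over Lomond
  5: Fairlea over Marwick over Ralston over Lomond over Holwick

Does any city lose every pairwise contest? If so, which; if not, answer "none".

Pairwise majorities:
Marwick vs Ralston: Marwick preferred on 2+4+5 = 11 ballots; Marwick wins 11–2.
Marwick vs Holwick: Marwick, 9–4.
Marwick–Lomond: Marwick 11–2.
Marwick–Fairlea: Fairlea 9–4.
Ralston vs Holwick: Ralston preferred on 2+5 = 7 ballots; Ralston wins 7–6.
Ralston vs Lomond: Ralston preferred on 2+5 = 7 ballots; Ralston wins 7–6.
Ralston vs Fairlea: Fairlea, 11–2.
Holwick–Lomond: Lomond 9–4.
Holwick vs Fairlea: Fairlea, 11–2.
Lomond–Fairlea: Fairlea 9–4.
Holwick loses to every other city — it is the Condorcet loser.

Holwick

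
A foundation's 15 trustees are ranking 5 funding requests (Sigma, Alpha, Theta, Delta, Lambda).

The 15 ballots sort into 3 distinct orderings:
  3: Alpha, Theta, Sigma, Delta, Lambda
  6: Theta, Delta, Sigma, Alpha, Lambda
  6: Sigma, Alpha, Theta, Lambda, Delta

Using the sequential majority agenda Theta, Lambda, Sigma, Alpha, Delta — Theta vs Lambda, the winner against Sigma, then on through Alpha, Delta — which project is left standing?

Round 1: Theta vs Lambda — 15–0, Theta advances.
Round 2: Theta vs Sigma — 9–6, Theta advances.
Round 3: Theta vs Alpha — 6–9, Alpha advances.
Round 4: Alpha vs Delta — 9–6, Alpha advances.
The agenda winner is Alpha.

Alpha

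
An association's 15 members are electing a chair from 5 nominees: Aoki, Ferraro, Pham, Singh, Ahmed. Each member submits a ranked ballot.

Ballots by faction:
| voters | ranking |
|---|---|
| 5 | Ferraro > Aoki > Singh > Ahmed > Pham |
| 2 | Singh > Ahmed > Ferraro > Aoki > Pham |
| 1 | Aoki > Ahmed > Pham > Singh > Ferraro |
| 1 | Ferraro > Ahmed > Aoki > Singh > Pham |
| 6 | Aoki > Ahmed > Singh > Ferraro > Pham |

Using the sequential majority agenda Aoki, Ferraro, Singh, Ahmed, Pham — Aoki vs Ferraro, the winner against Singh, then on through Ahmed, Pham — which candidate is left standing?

Round 1: Aoki vs Ferraro — 7–8, Ferraro advances.
Round 2: Ferraro vs Singh — 6–9, Singh advances.
Round 3: Singh vs Ahmed — 7–8, Ahmed advances.
Round 4: Ahmed vs Pham — 15–0, Ahmed advances.
Ahmed survives the agenda.

Ahmed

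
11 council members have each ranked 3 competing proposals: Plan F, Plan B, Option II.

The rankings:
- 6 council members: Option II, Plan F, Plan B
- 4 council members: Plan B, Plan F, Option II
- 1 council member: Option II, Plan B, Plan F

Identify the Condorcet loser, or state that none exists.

Plan B

Pairwise majorities:
Plan F vs Plan B: 6 for Plan F, 5 for Plan B — Plan F by 6–5.
Plan F vs Option II: 4 to 7, Option II.
Plan B vs Option II: Option II wins 7–4.
Only Plan B has no wins; Plan B is the Condorcet loser.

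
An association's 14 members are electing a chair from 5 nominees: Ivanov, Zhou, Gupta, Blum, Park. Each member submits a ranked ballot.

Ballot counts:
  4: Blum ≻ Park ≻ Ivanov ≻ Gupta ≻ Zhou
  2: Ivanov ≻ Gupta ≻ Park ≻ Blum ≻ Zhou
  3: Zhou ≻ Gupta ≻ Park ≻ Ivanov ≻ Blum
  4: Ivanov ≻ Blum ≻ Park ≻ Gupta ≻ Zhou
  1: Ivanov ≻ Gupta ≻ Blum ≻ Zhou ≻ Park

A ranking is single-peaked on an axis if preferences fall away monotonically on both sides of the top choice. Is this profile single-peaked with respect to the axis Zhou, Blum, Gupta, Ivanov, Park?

no

Axis positions: Zhou=1, Blum=2, Gupta=3, Ivanov=4, Park=5.
Bloc 1: ranking walks positions 2-5-4-3-1; Park is ranked above Gupta even though Gupta lies between Park and the peak Blum on the axis — preferences dip and rise again. Not single-peaked.
Bloc 2 (peak Ivanov at position 4): ranking walks positions 4-3-5-2-1, expanding outward from the peak — single-peaked.
Bloc 3: ranking walks positions 1-3-5-4-2; Gupta is ranked above Blum even though Blum lies between Gupta and the peak Zhou on the axis — preferences dip and rise again. Not single-peaked.
Bloc 4: ranking walks positions 4-2-5-3-1; Blum is ranked above Gupta even though Gupta lies between Blum and the peak Ivanov on the axis — preferences dip and rise again. Not single-peaked.
Bloc 5 (peak Ivanov at position 4): ranking walks positions 4-3-2-1-5, expanding outward from the peak — single-peaked.
Bloc 1 violates single-peakedness, so the profile is not single-peaked on this axis.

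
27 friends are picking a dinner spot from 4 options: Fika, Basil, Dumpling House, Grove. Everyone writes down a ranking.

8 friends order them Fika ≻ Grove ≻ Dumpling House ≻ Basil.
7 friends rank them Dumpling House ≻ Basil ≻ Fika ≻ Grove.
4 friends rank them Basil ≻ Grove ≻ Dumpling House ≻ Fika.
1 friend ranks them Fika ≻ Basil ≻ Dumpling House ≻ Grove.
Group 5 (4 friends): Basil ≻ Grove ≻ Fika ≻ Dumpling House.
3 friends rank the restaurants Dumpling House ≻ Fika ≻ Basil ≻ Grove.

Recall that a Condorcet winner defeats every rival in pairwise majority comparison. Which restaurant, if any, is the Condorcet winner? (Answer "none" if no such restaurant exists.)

none

Head-to-head results (27 friends):
Fika vs Basil: Basil, 15–12.
Fika vs Dumpling House: 13 to 14, Dumpling House.
Fika vs Grove: Fika, 19–8.
Basil vs Dumpling House: Basil is ranked higher on 4+1+4 = 9 ballots, Dumpling House on 18. Dumpling House wins 18–9.
Basil vs Grove: Basil wins 19–8.
Dumpling House–Grove: Grove 16–11.
Each restaurant drops at least one matchup (Fika loses to Basil; Basil loses to Dumpling House; Dumpling House loses to Grove; Grove loses to Fika); the cycle Fika beats Grove beats Dumpling House beats Fika rules out a Condorcet winner.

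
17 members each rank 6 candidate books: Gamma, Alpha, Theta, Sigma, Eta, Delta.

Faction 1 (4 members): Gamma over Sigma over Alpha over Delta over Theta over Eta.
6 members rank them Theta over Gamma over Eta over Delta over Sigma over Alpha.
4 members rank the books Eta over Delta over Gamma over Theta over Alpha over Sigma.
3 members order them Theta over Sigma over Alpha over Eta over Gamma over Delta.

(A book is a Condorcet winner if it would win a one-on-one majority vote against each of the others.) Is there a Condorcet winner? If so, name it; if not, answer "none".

Theta

Check each pair by majority over 17 ballots:
Gamma vs Alpha: Gamma wins 14–3.
Gamma vs Theta: Theta, 9–8.
Gamma vs Sigma: Gamma wins 14–3.
Gamma vs Eta: Gamma, 10–7.
Gamma–Delta: Gamma 13–4.
Alpha–Theta: Theta 13–4.
Alpha vs Sigma: Sigma wins 13–4.
Alpha vs Eta: Eta wins 10–7.
Alpha–Delta: Delta 10–7.
Theta vs Sigma: Theta, 13–4.
Theta vs Eta: Theta wins 13–4.
Theta–Delta: Theta 9–8.
Sigma vs Eta: Eta wins 10–7.
Sigma vs Delta: Delta, 10–7.
Eta–Delta: Eta 13–4.
Only Theta has no losses; Theta is the Condorcet winner.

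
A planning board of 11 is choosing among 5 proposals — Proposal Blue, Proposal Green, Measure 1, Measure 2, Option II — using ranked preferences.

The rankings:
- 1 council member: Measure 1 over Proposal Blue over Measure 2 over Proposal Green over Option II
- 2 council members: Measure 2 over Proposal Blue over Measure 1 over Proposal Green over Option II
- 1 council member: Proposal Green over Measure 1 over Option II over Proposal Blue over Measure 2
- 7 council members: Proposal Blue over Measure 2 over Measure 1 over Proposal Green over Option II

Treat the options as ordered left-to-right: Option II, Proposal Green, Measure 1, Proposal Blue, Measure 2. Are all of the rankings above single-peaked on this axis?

Axis positions: Option II=1, Proposal Green=2, Measure 1=3, Proposal Blue=4, Measure 2=5.
Type 1 (peak Measure 1 at position 3): ranking walks positions 3-4-5-2-1, expanding outward from the peak — single-peaked.
Type 2 (peak Measure 2 at position 5): ranking walks positions 5-4-3-2-1, expanding outward from the peak — single-peaked.
Type 3 (peak Proposal Green at position 2): ranking walks positions 2-3-1-4-5, expanding outward from the peak — single-peaked.
Type 4 (peak Proposal Blue at position 4): ranking walks positions 4-5-3-2-1, expanding outward from the peak — single-peaked.
Every ranking is single-peaked on this axis.

yes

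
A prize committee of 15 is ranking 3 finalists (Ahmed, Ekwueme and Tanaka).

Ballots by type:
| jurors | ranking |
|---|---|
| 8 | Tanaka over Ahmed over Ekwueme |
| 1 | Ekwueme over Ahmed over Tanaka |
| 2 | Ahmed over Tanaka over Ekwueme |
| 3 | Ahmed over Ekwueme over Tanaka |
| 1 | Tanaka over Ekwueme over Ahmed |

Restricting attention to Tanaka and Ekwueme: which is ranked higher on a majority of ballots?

Ballots ranking Tanaka above Ekwueme: 8 + 2 + 1 = 11.
Ballots ranking Ekwueme above Tanaka: 15 − 11 = 4.
Tanaka wins the head-to-head 11–4.

Tanaka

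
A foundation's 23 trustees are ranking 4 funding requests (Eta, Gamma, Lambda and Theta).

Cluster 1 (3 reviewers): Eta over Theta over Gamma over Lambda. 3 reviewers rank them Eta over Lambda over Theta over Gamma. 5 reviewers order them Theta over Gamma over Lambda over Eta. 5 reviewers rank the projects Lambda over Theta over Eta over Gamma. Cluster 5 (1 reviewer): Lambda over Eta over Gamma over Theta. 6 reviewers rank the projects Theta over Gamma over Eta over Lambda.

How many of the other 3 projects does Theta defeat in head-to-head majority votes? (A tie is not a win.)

Theta against each rival (23 reviewers):
Theta vs Eta: Theta, 16–7.
Theta vs Gamma: Theta is ranked higher on 3+3+5+5+6 = 22 ballots, Gamma on 1. Theta wins 22–1.
Theta vs Lambda: Theta is ranked higher on 3+5+6 = 14 ballots, Lambda on 9. Theta wins 14–9.
Theta beats Eta, Gamma, Lambda — 3 pairwise wins.

3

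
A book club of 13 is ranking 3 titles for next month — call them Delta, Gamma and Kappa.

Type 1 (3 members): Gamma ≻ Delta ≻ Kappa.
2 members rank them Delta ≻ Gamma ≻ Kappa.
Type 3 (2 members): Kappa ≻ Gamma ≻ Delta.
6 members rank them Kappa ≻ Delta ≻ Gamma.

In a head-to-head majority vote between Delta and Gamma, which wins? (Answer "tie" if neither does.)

Ballots ranking Delta above Gamma: 2 + 6 = 8.
Ballots ranking Gamma above Delta: 13 − 8 = 5.
Delta wins the head-to-head 8–5.

Delta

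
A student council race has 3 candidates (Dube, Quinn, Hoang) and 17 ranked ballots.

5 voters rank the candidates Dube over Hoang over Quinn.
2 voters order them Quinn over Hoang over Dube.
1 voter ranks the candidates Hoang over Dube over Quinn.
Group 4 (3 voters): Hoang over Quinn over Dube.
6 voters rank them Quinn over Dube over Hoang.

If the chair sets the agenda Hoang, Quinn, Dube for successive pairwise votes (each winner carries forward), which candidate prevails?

Dube

Round 1: Hoang vs Quinn — 9–8, Hoang advances.
Round 2: Hoang vs Dube — 6–11, Dube advances.
The agenda winner is Dube.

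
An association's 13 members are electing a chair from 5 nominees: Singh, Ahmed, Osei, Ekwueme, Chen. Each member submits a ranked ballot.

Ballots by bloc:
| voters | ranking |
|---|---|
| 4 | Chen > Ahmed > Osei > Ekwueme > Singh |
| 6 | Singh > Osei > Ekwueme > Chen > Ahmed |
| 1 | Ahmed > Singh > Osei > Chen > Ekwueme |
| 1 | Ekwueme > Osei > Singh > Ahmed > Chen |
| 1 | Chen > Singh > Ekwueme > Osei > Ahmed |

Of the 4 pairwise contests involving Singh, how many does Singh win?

4

Singh against each rival (13 voters):
Singh–Ahmed: Singh 8–5.
Singh–Osei: Singh 8–5.
Singh–Ekwueme: Singh 8–5.
Singh vs Chen: Singh is ranked higher on 6+1+1 = 8 ballots, Chen on 5. Singh wins 8–5.
Singh beats Ahmed, Osei, Ekwueme, Chen — 4 pairwise wins.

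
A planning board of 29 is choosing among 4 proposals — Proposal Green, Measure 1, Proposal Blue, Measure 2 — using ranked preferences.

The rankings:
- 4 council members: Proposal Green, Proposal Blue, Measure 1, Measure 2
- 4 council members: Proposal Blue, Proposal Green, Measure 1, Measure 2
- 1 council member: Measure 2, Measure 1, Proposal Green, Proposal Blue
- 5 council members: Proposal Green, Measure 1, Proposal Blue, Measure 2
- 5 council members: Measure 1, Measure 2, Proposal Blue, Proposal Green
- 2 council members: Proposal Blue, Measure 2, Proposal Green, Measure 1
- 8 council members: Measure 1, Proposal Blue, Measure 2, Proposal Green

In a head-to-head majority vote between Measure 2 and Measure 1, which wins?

Ballots ranking Measure 2 above Measure 1: 1 + 2 = 3.
Ballots ranking Measure 1 above Measure 2: 29 − 3 = 26.
Measure 1 wins the head-to-head 26–3.

Measure 1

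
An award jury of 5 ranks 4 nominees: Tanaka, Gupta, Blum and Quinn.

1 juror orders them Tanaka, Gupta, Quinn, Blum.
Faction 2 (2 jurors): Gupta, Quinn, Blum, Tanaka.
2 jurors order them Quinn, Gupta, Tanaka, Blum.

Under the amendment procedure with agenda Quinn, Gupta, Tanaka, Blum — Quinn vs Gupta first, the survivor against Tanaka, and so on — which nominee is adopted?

Gupta

Round 1: Quinn vs Gupta — 2–3, Gupta advances.
Round 2: Gupta vs Tanaka — 4–1, Gupta advances.
Round 3: Gupta vs Blum — 5–0, Gupta advances.
Gupta survives the agenda.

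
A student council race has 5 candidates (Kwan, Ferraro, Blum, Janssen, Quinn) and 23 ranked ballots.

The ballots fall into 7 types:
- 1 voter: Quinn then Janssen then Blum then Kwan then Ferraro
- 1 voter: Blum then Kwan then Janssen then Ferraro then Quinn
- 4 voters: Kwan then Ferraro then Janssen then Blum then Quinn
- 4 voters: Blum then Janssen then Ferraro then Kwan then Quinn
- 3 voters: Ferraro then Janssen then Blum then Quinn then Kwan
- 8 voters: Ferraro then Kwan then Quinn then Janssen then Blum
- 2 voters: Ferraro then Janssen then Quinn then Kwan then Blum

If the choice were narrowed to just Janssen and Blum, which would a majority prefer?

Ballots ranking Janssen above Blum: 1 + 4 + 3 + 8 + 2 = 18.
Ballots ranking Blum above Janssen: 23 − 18 = 5.
Janssen wins the head-to-head 18–5.

Janssen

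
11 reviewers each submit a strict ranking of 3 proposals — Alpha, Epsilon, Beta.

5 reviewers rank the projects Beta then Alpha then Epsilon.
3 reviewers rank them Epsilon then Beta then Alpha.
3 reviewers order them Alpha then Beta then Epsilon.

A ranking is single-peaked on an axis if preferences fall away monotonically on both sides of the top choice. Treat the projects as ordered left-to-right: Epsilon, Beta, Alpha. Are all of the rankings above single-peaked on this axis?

yes

Axis positions: Epsilon=1, Beta=2, Alpha=3.
Faction 1 (peak Beta at position 2): ranking walks positions 2-3-1, expanding outward from the peak — single-peaked.
Faction 2 (peak Epsilon at position 1): ranking walks positions 1-2-3, expanding outward from the peak — single-peaked.
Faction 3 (peak Alpha at position 3): ranking walks positions 3-2-1, expanding outward from the peak — single-peaked.
Every ranking is single-peaked on this axis.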